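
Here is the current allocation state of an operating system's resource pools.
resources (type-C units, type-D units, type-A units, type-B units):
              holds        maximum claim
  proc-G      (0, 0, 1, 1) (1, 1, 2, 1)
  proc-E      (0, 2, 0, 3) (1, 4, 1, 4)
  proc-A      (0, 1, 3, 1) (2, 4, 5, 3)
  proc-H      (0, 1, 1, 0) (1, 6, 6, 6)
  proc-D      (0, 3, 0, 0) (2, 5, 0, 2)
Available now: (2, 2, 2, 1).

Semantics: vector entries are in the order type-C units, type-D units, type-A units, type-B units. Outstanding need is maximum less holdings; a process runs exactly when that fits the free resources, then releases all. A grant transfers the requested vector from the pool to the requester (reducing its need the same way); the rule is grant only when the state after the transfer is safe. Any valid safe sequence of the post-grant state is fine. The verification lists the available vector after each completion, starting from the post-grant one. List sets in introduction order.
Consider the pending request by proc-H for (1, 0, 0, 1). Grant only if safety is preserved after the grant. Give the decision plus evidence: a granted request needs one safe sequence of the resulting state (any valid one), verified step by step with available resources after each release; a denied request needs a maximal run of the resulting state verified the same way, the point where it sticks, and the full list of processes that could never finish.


DENY. Granting would leave the state unsafe.
Key observation: after proc-G, proc-E the pool peaks at (1, 4, 3, 4), and each blocked process is short somewhere: proc-A on type-C units; proc-H on type-D units, type-A units, type-B units; proc-D on type-C units.
On the post-grant state, proc-G, proc-E is a maximal run — nothing extends it. Step-by-step check:
  pool = (1, 2, 2, 0)
  proc-G: need (1, 1, 1, 0) fits (1, 2, 2, 0); releases (0, 0, 1, 1), pool now (1, 2, 3, 1)
  proc-E: need (1, 2, 1, 1) fits (1, 2, 3, 1); releases (0, 2, 0, 3), pool now (1, 4, 3, 4)
  proc-A cannot run: need (2, 3, 2, 2) vs free (1, 4, 3, 4) (insufficient type-C units)
  proc-H cannot run: need (0, 5, 5, 5) vs free (1, 4, 3, 4) (insufficient type-D units, type-A units and type-B units)
  proc-D cannot run: need (2, 2, 0, 2) vs free (1, 4, 3, 4) (insufficient type-C units)
Had the request been granted, proc-A, proc-H and proc-D could never finish.


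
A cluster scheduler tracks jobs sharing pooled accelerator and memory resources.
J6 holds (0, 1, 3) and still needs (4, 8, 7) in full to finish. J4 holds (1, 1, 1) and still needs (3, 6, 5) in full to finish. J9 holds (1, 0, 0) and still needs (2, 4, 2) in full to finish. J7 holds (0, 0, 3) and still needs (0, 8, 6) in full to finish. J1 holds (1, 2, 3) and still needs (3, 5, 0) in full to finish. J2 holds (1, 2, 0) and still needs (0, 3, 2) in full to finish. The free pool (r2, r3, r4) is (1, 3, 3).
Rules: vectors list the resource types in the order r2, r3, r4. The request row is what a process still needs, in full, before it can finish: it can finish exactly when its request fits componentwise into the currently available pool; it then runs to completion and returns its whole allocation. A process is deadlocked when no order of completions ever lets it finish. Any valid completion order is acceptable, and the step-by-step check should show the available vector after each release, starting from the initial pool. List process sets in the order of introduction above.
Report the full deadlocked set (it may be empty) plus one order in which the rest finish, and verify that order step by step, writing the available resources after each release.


The deadlocked set is empty.
Key observation: starting with J2, each completion frees enough for the next — no one is permanently blocked.
One completion order for the rest: J2, J9, J1, J4, J7, J6. Verifying each step:
  pool = (1, 3, 3)
  run J2 (needs (0, 3, 2), free (1, 3, 3)); after release of (1, 2, 0) the pool is (2, 5, 3)
  run J9 (needs (2, 4, 2), free (2, 5, 3)); after release of (1, 0, 0) the pool is (3, 5, 3)
  run J1 (needs (3, 5, 0), free (3, 5, 3)); after release of (1, 2, 3) the pool is (4, 7, 6)
  run J4 (needs (3, 6, 5), free (4, 7, 6)); after release of (1, 1, 1) the pool is (5, 8, 7)
  run J7 (needs (0, 8, 6), free (5, 8, 7)); after release of (0, 0, 3) the pool is (5, 8, 10)
  run J6 (needs (4, 8, 7), free (5, 8, 10)); after release of (0, 1, 3) the pool is (5, 9, 13)


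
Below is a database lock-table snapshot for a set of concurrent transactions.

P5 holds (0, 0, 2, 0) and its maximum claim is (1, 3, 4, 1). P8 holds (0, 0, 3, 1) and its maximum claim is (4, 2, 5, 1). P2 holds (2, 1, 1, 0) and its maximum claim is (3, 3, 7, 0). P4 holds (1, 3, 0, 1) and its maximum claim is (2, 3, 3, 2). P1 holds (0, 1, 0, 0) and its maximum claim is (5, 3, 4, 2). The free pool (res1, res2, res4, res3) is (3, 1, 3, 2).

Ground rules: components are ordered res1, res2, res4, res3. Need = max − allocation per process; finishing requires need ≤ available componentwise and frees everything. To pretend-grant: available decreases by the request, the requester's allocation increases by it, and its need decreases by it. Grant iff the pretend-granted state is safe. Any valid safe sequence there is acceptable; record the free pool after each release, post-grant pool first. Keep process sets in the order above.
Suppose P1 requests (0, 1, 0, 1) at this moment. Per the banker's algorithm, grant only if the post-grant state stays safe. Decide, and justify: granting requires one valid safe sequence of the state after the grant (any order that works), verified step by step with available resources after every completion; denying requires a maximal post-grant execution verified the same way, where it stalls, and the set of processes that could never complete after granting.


GRANT: granting preserves safety; a valid post-grant sequence is P4, P8, P2, P1, P5.
Key observation: the grant leaves (3, 0, 3, 1) free — enough for P4, whose release restarts the cascade.
Step-by-step check of the post-grant state:
  pool = (3, 0, 3, 1)
  run P4 (needs (1, 0, 3, 1), free (3, 0, 3, 1)); after release of (1, 3, 0, 1) the pool is (4, 3, 3, 2)
  run P8 (needs (4, 2, 2, 0), free (4, 3, 3, 2)); after release of (0, 0, 3, 1) the pool is (4, 3, 6, 3)
  run P2 (needs (1, 2, 6, 0), free (4, 3, 6, 3)); after release of (2, 1, 1, 0) the pool is (6, 4, 7, 3)
  run P1 (needs (5, 1, 4, 1), free (6, 4, 7, 3)); after release of (0, 2, 0, 1) the pool is (6, 6, 7, 4)
  run P5 (needs (1, 3, 2, 1), free (6, 6, 7, 4)); after release of (0, 0, 2, 0) the pool is (6, 6, 9, 4)


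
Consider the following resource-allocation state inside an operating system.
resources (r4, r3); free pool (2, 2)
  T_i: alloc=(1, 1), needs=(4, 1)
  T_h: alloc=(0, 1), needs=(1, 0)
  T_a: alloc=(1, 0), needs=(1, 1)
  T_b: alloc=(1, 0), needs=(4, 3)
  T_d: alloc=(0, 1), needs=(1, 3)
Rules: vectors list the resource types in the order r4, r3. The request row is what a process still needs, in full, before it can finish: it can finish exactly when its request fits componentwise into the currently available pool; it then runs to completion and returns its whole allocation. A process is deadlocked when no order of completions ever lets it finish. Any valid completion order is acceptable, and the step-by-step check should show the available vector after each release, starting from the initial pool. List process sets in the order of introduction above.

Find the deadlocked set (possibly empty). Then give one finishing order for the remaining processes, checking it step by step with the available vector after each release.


Deadlocked: T_i and T_b.
Key observation: the pool after T_h, T_a, T_d is (3, 4); every surviving request exceeds it in r4, so progress ends there.
A valid finishing order for the others: T_h, T_a, T_d. Step-by-step check:
  pool = (2, 2)
  run T_h (needs (1, 0), free (2, 2)); after release of (0, 1) the pool is (2, 3)
  run T_a (needs (1, 1), free (2, 3)); after release of (1, 0) the pool is (3, 3)
  run T_d (needs (1, 3), free (3, 3)); after release of (0, 1) the pool is (3, 4)
The blocked processes can never fit:
  blocked: T_i wants (4, 1), pool (3, 4) — not enough r4
  blocked: T_b wants (4, 3), pool (3, 4) — not enough r4


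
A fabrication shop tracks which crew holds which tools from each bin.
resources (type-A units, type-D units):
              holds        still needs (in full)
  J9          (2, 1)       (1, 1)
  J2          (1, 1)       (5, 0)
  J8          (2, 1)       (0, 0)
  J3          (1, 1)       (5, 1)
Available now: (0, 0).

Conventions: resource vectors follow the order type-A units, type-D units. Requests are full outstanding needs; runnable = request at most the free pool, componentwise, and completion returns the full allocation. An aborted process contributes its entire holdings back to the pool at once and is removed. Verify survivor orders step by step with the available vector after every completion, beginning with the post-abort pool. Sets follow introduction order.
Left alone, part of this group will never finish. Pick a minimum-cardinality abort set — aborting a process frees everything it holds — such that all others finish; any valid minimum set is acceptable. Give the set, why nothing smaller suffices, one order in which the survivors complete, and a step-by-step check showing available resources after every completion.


Minimum abort set: J2.
Key observation: no ordering could ever have run J3 before the abort of J2; with (1, 1) back in the pool it fits at step 3.
No smaller set exists: with zero aborts the deadlock remains.
One survivor order: J9, J8, J3. Walking it through (post-abort pool first):
  pool = (1, 1)
  run J9 (needs (1, 1), free (1, 1)); after release of (2, 1) the pool is (3, 2)
  run J8 (needs (0, 0), free (3, 2)); after release of (2, 1) the pool is (5, 3)
  run J3 (needs (5, 1), free (5, 3)); after release of (1, 1) the pool is (6, 4)


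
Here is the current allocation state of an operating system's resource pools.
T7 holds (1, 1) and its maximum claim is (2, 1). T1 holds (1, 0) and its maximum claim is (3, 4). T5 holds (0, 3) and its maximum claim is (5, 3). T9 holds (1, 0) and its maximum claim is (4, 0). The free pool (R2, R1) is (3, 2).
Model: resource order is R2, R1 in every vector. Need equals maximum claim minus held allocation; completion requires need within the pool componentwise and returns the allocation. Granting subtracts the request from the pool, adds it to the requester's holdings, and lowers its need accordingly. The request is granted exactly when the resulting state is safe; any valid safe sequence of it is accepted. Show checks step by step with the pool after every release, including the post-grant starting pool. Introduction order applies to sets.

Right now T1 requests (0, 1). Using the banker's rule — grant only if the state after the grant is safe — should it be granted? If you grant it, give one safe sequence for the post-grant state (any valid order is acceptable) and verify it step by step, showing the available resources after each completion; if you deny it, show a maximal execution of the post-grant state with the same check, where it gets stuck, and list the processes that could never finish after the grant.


GRANT — the state after the grant stays safe, e.g. via T7, T9, T5, T1.
Key observation: the transfer keeps a workable pool ((3, 1)); T7 starts the safe sequence.
Check on the post-grant state, step by step:
  pool = (3, 1)
  T7 needs (1, 0) <= (3, 1) -> finishes; pool += (1, 1) = (4, 2)
  T9 needs (3, 0) <= (4, 2) -> finishes; pool += (1, 0) = (5, 2)
  T5 needs (5, 0) <= (5, 2) -> finishes; pool += (0, 3) = (5, 5)
  T1 needs (2, 3) <= (5, 5) -> finishes; pool += (1, 1) = (6, 6)


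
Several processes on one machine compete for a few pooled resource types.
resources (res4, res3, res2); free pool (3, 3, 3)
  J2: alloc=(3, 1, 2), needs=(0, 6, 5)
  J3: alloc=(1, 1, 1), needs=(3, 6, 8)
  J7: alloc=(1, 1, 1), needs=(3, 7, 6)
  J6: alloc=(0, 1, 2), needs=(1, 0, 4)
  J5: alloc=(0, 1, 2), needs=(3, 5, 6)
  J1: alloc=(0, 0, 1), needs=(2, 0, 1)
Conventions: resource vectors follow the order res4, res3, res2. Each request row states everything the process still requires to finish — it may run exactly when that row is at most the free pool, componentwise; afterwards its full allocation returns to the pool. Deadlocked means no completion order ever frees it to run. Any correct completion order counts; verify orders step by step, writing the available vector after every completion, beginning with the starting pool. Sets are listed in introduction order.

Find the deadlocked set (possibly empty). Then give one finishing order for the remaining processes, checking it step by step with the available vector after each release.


Deadlocked set: J2, J3, J7 and J5.
Key observation: no order helps: past J1, J6, the free pool tops out at (3, 4, 6), below what each blocked process needs in res3.
A valid finishing order for the others: J1, J6. Walking it through:
  pool = (3, 3, 3)
  run J1 (needs (2, 0, 1), free (3, 3, 3)); after release of (0, 0, 1) the pool is (3, 3, 4)
  run J6 (needs (1, 0, 4), free (3, 3, 4)); after release of (0, 1, 2) the pool is (3, 4, 6)
The blocked processes can never fit:
  blocked: J2 wants (0, 6, 5), pool (3, 4, 6) — not enough res3
  blocked: J3 wants (3, 6, 8), pool (3, 4, 6) — not enough res3 and res2
  blocked: J7 wants (3, 7, 6), pool (3, 4, 6) — not enough res3
  blocked: J5 wants (3, 5, 6), pool (3, 4, 6) — not enough res3


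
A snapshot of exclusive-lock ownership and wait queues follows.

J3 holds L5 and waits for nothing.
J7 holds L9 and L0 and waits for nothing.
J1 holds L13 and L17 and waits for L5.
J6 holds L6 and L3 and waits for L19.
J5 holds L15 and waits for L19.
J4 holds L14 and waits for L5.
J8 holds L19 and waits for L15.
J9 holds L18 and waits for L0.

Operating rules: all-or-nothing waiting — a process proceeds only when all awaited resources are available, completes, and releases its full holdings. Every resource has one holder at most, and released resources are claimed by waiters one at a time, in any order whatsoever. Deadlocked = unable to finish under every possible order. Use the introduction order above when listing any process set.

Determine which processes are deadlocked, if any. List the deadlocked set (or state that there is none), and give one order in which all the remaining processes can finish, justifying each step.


The deadlocked set is J6, J5 and J8.
Key observation: the wait chain closes on itself along J8 -> J5 -> J8; J6 waits into the deadlock from upstream.
The rest can finish in the order J7, J3, J4, J9, J1.
Verifying each step:
  J7: no waits; runs immediately, freeing L9 and L0
  J3: no waits; runs immediately, freeing L5
  run J4 (all its waits — L5 — are resolved); releases L14
  run J9 (all its waits — L0 — are resolved); releases L18
  run J1 (all its waits — L5 — are resolved); releases L13 and L17


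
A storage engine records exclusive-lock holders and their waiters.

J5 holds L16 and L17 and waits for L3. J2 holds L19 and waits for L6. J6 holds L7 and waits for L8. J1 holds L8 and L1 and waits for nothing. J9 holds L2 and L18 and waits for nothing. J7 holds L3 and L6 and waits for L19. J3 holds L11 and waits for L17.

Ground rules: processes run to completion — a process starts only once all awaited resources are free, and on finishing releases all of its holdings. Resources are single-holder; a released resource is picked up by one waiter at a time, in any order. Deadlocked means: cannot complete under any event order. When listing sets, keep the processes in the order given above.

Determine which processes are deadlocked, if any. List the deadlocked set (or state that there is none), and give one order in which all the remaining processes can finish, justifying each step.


The deadlocked set is J5, J2, J7 and J3.
Key observation: the waits loop around J7 -> J2 -> J7 with no way out; J5 and J3 wait into the deadlock from upstream.
A valid finishing order for the others: J9, J1, J6.
Check, step by step:
  J9: no waits; runs immediately, freeing L2 and L18
  J1: no waits; runs immediately, freeing L8 and L1
  J6 waits on L8 — all released -> runs and releases L7


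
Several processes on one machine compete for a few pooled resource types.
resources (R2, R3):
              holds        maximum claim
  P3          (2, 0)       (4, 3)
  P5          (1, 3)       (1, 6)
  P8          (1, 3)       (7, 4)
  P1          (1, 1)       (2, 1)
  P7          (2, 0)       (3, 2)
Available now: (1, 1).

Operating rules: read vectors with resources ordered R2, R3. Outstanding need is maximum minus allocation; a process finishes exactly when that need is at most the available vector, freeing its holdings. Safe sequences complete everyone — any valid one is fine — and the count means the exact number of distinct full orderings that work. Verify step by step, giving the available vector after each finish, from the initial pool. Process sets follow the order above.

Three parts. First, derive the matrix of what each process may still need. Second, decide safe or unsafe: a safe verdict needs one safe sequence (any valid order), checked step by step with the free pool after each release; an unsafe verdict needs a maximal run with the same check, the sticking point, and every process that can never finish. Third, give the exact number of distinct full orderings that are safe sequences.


(1) Need matrix, components ordered R2, R3:
  P3: (2, 3)
  P5: (0, 3)
  P8: (6, 1)
  P1: (1, 0)
  P7: (1, 2)
(2) UNSAFE.
Key observation: after P1, P7 the pool peaks at (4, 2), and each blocked process is short somewhere: P3 on R3; P5 on R3; P8 on R2.
A maximal execution: P1, P7 — then nothing else fits. Step-by-step check:
  pool = (1, 1)
  run P1 (needs (1, 0), free (1, 1)); after release of (1, 1) the pool is (2, 2)
  run P7 (needs (1, 2), free (2, 2)); after release of (2, 0) the pool is (4, 2)
  blocked: P3 wants (2, 3), pool (4, 2) — not enough R3
  blocked: P5 wants (0, 3), pool (4, 2) — not enough R3
  blocked: P8 wants (6, 1), pool (4, 2) — not enough R2
Permanently blocked: P3, P5 and P8.
(3) The exact count: 0 of the possible complete orderings are safe sequences.


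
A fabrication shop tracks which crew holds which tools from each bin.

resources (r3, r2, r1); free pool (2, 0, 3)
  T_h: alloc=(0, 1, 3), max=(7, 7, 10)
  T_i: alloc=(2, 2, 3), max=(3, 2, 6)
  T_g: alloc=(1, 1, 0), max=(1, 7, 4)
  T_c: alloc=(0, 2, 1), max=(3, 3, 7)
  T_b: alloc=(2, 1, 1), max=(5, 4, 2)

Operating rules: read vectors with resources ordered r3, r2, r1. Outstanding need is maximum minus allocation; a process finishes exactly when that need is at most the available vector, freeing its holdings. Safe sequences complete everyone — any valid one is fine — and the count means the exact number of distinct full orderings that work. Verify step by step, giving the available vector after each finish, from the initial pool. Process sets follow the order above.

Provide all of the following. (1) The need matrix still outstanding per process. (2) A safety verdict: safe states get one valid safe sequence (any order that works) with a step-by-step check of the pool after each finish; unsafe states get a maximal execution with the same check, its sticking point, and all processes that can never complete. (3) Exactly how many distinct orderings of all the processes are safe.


(1) Outstanding need per process (order r3, r2, r1):
  T_h: (7, 6, 7)
  T_i: (1, 0, 3)
  T_g: (0, 6, 4)
  T_c: (3, 1, 6)
  T_b: (3, 3, 1)
(2) The state is UNSAFE.
Key observation: the pool after T_i, T_c, T_b is (6, 5, 8); every surviving request exceeds it in r2, so progress ends there.
Going as far as possible: T_i, T_c, T_b; after that, nothing fits. Verifying each step:
  pool = (2, 0, 3)
  T_i needs (1, 0, 3) <= (2, 0, 3) -> finishes; pool += (2, 2, 3) = (4, 2, 6)
  T_c needs (3, 1, 6) <= (4, 2, 6) -> finishes; pool += (0, 2, 1) = (4, 4, 7)
  T_b needs (3, 3, 1) <= (4, 4, 7) -> finishes; pool += (2, 1, 1) = (6, 5, 8)
  T_h still needs (7, 6, 7) but only (6, 5, 8) is free — short on r3 and r2
  T_g still needs (0, 6, 4) but only (6, 5, 8) is free — short on r2
Permanently blocked: T_h and T_g.
(3) Exactly 0 of the possible complete orderings are safe sequences.


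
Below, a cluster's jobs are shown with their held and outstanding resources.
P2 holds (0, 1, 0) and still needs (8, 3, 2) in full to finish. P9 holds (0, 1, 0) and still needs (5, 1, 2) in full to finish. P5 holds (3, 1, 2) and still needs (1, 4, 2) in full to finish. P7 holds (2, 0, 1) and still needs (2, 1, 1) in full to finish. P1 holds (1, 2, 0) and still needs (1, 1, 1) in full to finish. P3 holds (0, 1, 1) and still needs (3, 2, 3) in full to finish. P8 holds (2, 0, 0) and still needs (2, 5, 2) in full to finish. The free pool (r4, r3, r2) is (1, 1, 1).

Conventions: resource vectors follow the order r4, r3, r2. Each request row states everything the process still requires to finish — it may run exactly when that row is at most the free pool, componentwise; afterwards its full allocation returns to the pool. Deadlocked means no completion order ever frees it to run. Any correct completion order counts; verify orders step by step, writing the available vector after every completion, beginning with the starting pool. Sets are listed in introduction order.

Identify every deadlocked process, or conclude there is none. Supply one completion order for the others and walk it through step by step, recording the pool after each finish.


Deadlocked: P2, P9, P5, P3 and P8.
Key observation: after P1, P7 the pool peaks at (4, 3, 2), and each blocked process is short somewhere: P2 on r4; P9 on r4; P5 on r3; P3 on r2; P8 on r3.
One completion order for the rest: P1, P7. Step-by-step check:
  pool = (1, 1, 1)
  P1 needs (1, 1, 1) <= (1, 1, 1) -> finishes; pool += (1, 2, 0) = (2, 3, 1)
  P7 needs (2, 1, 1) <= (2, 3, 1) -> finishes; pool += (2, 0, 1) = (4, 3, 2)
None of the blocked processes ever fits:
  blocked: P2 wants (8, 3, 2), pool (4, 3, 2) — not enough r4
  blocked: P9 wants (5, 1, 2), pool (4, 3, 2) — not enough r4
  blocked: P5 wants (1, 4, 2), pool (4, 3, 2) — not enough r3
  blocked: P3 wants (3, 2, 3), pool (4, 3, 2) — not enough r2
  blocked: P8 wants (2, 5, 2), pool (4, 3, 2) — not enough r3


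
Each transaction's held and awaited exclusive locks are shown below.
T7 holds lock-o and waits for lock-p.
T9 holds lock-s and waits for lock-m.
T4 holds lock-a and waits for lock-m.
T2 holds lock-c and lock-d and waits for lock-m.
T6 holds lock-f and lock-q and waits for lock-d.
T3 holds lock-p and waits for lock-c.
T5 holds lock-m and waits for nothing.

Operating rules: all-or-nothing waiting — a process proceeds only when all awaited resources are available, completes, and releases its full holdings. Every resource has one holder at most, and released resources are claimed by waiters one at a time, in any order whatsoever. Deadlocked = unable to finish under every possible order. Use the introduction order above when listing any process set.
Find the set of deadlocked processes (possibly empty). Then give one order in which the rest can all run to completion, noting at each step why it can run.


The deadlocked set is empty.
Key observation: all waits point, directly or indirectly, at processes that can finish, so nothing is permanently blocked.
The rest can finish in the order T5, T4, T2, T6, T9, T3, T7.
Check, step by step:
  T5: no waits; runs immediately, freeing lock-m
  run T4 (all its waits — lock-m — are resolved); releases lock-a
  run T2 (all its waits — lock-m — are resolved); releases lock-c and lock-d
  run T6 (all its waits — lock-d — are resolved); releases lock-f and lock-q
  run T9 (all its waits — lock-m — are resolved); releases lock-s
  run T3 (all its waits — lock-c — are resolved); releases lock-p
  run T7 (all its waits — lock-p — are resolved); releases lock-o


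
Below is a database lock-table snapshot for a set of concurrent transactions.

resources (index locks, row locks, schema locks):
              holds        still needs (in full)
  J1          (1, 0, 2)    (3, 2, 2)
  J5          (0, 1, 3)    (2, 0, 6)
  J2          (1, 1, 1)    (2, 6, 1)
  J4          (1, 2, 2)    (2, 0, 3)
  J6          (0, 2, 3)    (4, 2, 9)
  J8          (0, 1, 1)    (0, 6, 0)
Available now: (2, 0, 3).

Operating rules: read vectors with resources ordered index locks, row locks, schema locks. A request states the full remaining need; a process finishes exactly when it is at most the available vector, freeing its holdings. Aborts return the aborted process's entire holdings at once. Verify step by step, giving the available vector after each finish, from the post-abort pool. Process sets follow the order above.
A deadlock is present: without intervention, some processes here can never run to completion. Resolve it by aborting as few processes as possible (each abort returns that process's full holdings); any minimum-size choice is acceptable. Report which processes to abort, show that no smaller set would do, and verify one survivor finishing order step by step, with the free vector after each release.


Abort J8.
Key observation: J2 was stuck for good until J8 gave back (0, 1, 1); in the order shown it finishes at step 5.
Minimality: the empty abort set fails — the state is deadlocked as it stands.
The survivors complete as J4, J5, J1, J6, J2. Step-by-step check (starting from the post-abort pool):
  pool = (2, 1, 4)
  J4: need (2, 0, 3) fits (2, 1, 4); releases (1, 2, 2), pool now (3, 3, 6)
  J5: need (2, 0, 6) fits (3, 3, 6); releases (0, 1, 3), pool now (3, 4, 9)
  J1: need (3, 2, 2) fits (3, 4, 9); releases (1, 0, 2), pool now (4, 4, 11)
  J6: need (4, 2, 9) fits (4, 4, 11); releases (0, 2, 3), pool now (4, 6, 14)
  J2: need (2, 6, 1) fits (4, 6, 14); releases (1, 1, 1), pool now (5, 7, 15)


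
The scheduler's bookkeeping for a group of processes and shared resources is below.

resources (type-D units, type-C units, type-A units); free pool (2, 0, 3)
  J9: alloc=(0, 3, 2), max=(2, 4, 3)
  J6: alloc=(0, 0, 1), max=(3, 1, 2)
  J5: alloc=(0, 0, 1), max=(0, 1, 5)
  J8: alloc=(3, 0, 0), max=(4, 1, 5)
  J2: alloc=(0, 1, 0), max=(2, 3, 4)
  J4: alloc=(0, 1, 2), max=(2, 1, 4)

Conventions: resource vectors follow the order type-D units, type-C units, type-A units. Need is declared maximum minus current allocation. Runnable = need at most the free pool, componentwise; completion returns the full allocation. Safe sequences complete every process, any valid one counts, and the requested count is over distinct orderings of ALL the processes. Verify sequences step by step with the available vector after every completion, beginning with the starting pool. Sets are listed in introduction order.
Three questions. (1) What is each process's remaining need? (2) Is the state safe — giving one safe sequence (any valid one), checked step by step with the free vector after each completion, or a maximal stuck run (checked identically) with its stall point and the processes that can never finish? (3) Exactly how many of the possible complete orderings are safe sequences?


(1) Outstanding need per process (order type-D units, type-C units, type-A units):
  J9: (2, 1, 1)
  J6: (3, 1, 1)
  J5: (0, 1, 4)
  J8: (1, 1, 5)
  J2: (2, 2, 4)
  J4: (2, 0, 2)
(2) SAFE. One safe sequence: J4, J8, J6, J5, J9, J2.
Key observation: J4 marks the first exact bind of the order: its need (2, 0, 2) fits the free (2, 0, 3) with zero slack on a requested resource.
Step-by-step check:
  pool = (2, 0, 3)
  J4: need (2, 0, 2) fits (2, 0, 3); releases (0, 1, 2), pool now (2, 1, 5)
  J8: need (1, 1, 5) fits (2, 1, 5); releases (3, 0, 0), pool now (5, 1, 5)
  J6: need (3, 1, 1) fits (5, 1, 5); releases (0, 0, 1), pool now (5, 1, 6)
  J5: need (0, 1, 4) fits (5, 1, 6); releases (0, 0, 1), pool now (5, 1, 7)
  J9: need (2, 1, 1) fits (5, 1, 7); releases (0, 3, 2), pool now (5, 4, 9)
  J2: need (2, 2, 4) fits (5, 4, 9); releases (0, 1, 0), pool now (5, 5, 9)
(3) Precisely 30 of the possible complete orderings are safe sequences.


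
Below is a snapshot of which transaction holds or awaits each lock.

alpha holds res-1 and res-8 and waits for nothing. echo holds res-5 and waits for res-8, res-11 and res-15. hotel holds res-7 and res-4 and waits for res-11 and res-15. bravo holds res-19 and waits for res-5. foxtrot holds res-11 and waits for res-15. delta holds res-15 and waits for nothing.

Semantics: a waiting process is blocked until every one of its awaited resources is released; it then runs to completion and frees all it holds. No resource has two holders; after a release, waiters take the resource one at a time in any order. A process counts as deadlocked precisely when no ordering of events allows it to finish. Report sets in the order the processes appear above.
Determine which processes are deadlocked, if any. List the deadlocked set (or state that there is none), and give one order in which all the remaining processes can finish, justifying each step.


No process is deadlocked.
Key observation: although several processes wait, no cycle exists — each chain bottoms out at a free runner.
A valid finishing order for the others: delta, alpha, foxtrot, echo, bravo, hotel.
Verifying each step:
  delta: no waits; runs immediately, freeing res-15
  alpha: no waits; runs immediately, freeing res-1 and res-8
  foxtrot waits on res-15 — all released -> runs and releases res-11
  echo waits on res-8, res-11 and res-15 — all released -> runs and releases res-5
  bravo waits on res-5 — all released -> runs and releases res-19
  hotel waits on res-11 and res-15 — all released -> runs and releases res-7 and res-4


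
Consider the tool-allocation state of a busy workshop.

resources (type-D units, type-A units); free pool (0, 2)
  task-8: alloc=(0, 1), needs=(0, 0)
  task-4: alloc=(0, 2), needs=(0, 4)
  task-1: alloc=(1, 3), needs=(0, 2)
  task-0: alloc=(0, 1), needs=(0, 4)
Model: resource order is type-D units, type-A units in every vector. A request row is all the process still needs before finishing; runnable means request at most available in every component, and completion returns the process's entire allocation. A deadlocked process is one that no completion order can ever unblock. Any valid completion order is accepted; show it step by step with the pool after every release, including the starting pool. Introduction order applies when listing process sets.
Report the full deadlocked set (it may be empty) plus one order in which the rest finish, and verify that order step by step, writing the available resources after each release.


No process is deadlocked.
Key observation: starting with task-1, each completion frees enough for the next — no one is permanently blocked.
A valid finishing order for the others: task-1, task-0, task-8, task-4. Walking it through:
  pool = (0, 2)
  task-1: need (0, 2) fits (0, 2); releases (1, 3), pool now (1, 5)
  task-0: need (0, 4) fits (1, 5); releases (0, 1), pool now (1, 6)
  task-8: need (0, 0) fits (1, 6); releases (0, 1), pool now (1, 7)
  task-4: need (0, 4) fits (1, 7); releases (0, 2), pool now (1, 9)


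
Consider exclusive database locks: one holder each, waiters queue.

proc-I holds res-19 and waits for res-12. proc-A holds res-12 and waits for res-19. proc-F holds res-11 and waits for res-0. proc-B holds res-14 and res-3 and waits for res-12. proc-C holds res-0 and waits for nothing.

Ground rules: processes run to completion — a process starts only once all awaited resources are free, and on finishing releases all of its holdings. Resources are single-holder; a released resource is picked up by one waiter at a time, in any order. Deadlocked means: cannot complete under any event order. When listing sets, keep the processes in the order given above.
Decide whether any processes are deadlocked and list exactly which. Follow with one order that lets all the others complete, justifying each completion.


Deadlocked: proc-I, proc-A and proc-B.
Key observation: the knot is the closed ring of waits proc-I -> proc-A -> proc-I; proc-B waits into the deadlock from upstream.
One completion order for the rest: proc-C, proc-F.
Check, step by step:
  run proc-C (it waits on nothing); releases res-0
  run proc-F (all its waits — res-0 — are resolved); releases res-11


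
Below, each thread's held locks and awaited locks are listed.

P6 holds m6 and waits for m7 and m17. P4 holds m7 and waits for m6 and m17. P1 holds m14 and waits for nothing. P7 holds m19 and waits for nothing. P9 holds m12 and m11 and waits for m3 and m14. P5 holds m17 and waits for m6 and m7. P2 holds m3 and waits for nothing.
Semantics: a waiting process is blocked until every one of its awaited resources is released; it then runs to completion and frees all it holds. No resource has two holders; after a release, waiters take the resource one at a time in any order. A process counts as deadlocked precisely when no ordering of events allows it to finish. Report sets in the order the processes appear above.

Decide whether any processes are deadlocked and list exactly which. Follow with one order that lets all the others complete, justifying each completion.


Deadlocked set: P6, P4 and P5.
Key observation: the waits loop around P6 -> P4 -> P6 with no way out; P5 is caught in further circular waits.
One completion order for the rest: P7, P2, P1, P9.
Step-by-step check:
  P7 waits on nothing -> runs at once and releases m19
  P2 waits on nothing -> runs at once and releases m3
  P1 waits on nothing -> runs at once and releases m14
  P9: everything it awaited (m3 and m14) is free; runs, freeing m12 and m11


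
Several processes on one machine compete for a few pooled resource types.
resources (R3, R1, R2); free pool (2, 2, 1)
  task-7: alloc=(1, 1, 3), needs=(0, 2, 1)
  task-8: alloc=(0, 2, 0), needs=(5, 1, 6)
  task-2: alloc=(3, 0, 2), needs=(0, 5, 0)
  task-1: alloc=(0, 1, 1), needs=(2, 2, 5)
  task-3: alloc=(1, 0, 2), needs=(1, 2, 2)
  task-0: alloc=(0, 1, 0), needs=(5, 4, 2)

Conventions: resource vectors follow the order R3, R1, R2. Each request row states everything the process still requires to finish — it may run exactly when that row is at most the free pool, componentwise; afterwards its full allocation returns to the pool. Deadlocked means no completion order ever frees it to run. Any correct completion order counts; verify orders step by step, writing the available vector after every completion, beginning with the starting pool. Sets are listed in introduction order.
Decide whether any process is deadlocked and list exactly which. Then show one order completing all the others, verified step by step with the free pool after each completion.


The deadlocked set is task-8, task-2 and task-0.
Key observation: after task-7, task-3, task-1 the pool peaks at (4, 4, 7), and each blocked process is short somewhere: task-8 on R3; task-2 on R1; task-0 on R3.
One completion order for the rest: task-7, task-3, task-1. Walking it through:
  pool = (2, 2, 1)
  run task-7 (needs (0, 2, 1), free (2, 2, 1)); after release of (1, 1, 3) the pool is (3, 3, 4)
  run task-3 (needs (1, 2, 2), free (3, 3, 4)); after release of (1, 0, 2) the pool is (4, 3, 6)
  run task-1 (needs (2, 2, 5), free (4, 3, 6)); after release of (0, 1, 1) the pool is (4, 4, 7)
None of the blocked processes ever fits:
  task-8 still needs (5, 1, 6) but only (4, 4, 7) is free — short on R3
  task-2 still needs (0, 5, 0) but only (4, 4, 7) is free — short on R1
  task-0 still needs (5, 4, 2) but only (4, 4, 7) is free — short on R3


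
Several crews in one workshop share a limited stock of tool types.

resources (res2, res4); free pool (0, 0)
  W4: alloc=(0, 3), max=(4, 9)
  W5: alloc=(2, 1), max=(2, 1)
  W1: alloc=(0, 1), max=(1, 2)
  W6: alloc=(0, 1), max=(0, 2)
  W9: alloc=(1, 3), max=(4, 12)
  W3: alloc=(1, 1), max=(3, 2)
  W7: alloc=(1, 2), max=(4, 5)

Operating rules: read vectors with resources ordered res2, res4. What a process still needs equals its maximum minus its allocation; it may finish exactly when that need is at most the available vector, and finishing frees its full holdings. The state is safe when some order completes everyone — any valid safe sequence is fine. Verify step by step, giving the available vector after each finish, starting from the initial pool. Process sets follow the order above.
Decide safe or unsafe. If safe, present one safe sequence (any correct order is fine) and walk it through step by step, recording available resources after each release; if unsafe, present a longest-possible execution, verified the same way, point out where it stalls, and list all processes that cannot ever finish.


SAFE, for example via the order W5, W6, W3, W7, W1, W4, W9.
Key observation: the first exact fit in this order is W6 — it needs (0, 1) with (2, 1) free, meeting a requested resource to the last unit.
Verifying each step:
  pool = (0, 0)
  run W5 (needs (0, 0), free (0, 0)); after release of (2, 1) the pool is (2, 1)
  run W6 (needs (0, 1), free (2, 1)); after release of (0, 1) the pool is (2, 2)
  run W3 (needs (2, 1), free (2, 2)); after release of (1, 1) the pool is (3, 3)
  run W7 (needs (3, 3), free (3, 3)); after release of (1, 2) the pool is (4, 5)
  run W1 (needs (1, 1), free (4, 5)); after release of (0, 1) the pool is (4, 6)
  run W4 (needs (4, 6), free (4, 6)); after release of (0, 3) the pool is (4, 9)
  run W9 (needs (3, 9), free (4, 9)); after release of (1, 3) the pool is (5, 12)


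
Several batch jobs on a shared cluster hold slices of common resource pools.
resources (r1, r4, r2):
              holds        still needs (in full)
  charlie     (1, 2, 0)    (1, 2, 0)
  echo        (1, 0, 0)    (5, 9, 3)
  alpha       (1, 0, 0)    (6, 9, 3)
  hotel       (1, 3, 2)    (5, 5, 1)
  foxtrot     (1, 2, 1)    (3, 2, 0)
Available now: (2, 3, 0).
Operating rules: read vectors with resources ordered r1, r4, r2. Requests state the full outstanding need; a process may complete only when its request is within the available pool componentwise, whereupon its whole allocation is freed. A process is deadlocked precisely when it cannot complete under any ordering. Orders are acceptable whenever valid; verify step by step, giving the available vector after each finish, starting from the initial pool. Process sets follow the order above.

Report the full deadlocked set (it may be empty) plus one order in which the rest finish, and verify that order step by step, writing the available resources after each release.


Deadlocked set: echo, alpha and hotel.
Key observation: even finishing charlie, foxtrot leaves just (4, 7, 1) free — too little r1 for any of the remaining processes.
One completion order for the rest: charlie, foxtrot. Walking it through:
  pool = (2, 3, 0)
  charlie: need (1, 2, 0) fits (2, 3, 0); releases (1, 2, 0), pool now (3, 5, 0)
  foxtrot: need (3, 2, 0) fits (3, 5, 0); releases (1, 2, 1), pool now (4, 7, 1)
None of the blocked processes ever fits:
  blocked: echo wants (5, 9, 3), pool (4, 7, 1) — not enough r1, r4 and r2
  blocked: alpha wants (6, 9, 3), pool (4, 7, 1) — not enough r1, r4 and r2
  blocked: hotel wants (5, 5, 1), pool (4, 7, 1) — not enough r1


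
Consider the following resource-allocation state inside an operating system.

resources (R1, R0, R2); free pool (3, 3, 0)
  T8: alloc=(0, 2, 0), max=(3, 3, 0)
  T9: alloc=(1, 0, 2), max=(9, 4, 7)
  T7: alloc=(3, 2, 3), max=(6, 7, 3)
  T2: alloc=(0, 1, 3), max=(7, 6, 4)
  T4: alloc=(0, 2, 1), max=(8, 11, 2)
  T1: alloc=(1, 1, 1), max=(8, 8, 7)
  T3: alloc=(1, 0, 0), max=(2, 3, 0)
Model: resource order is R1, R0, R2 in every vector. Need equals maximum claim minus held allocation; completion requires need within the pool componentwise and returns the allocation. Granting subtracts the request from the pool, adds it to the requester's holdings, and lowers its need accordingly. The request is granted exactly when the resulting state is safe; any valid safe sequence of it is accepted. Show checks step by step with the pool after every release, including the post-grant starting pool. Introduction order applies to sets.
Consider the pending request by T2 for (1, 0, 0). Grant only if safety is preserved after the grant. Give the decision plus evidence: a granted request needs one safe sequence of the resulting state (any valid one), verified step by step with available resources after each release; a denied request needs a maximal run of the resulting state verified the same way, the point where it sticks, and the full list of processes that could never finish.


GRANT — the state after the grant stays safe, e.g. via T3, T8, T7, T2, T1, T9, T4.
Key observation: (2, 3, 0) free after granting still covers T3 first, and each release covers the next.
Verifying the post-grant state step by step:
  pool = (2, 3, 0)
  run T3 (needs (1, 3, 0), free (2, 3, 0)); after release of (1, 0, 0) the pool is (3, 3, 0)
  run T8 (needs (3, 1, 0), free (3, 3, 0)); after release of (0, 2, 0) the pool is (3, 5, 0)
  run T7 (needs (3, 5, 0), free (3, 5, 0)); after release of (3, 2, 3) the pool is (6, 7, 3)
  run T2 (needs (6, 5, 1), free (6, 7, 3)); after release of (1, 1, 3) the pool is (7, 8, 6)
  run T1 (needs (7, 7, 6), free (7, 8, 6)); after release of (1, 1, 1) the pool is (8, 9, 7)
  run T9 (needs (8, 4, 5), free (8, 9, 7)); after release of (1, 0, 2) the pool is (9, 9, 9)
  run T4 (needs (8, 9, 1), free (9, 9, 9)); after release of (0, 2, 1) the pool is (9, 11, 10)
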